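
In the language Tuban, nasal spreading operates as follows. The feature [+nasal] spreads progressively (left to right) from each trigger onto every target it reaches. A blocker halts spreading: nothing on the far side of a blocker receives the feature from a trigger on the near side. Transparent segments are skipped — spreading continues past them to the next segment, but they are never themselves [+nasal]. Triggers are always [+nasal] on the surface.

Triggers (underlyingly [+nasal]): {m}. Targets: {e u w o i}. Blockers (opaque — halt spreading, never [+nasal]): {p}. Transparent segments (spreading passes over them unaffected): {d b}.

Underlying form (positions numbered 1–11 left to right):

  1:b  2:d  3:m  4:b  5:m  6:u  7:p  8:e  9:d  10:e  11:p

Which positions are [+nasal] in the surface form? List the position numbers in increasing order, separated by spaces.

From /m/ at 3 rightward: 4 /b/ transparent; 5 /m/ is itself a trigger — this domain ends here.
From /m/ at 5 rightward: 6 /u/ → [+nasal]; 7 /p/ blocks.
Targets with no active source: positions 8 10 stay [-nasal].

3 5 6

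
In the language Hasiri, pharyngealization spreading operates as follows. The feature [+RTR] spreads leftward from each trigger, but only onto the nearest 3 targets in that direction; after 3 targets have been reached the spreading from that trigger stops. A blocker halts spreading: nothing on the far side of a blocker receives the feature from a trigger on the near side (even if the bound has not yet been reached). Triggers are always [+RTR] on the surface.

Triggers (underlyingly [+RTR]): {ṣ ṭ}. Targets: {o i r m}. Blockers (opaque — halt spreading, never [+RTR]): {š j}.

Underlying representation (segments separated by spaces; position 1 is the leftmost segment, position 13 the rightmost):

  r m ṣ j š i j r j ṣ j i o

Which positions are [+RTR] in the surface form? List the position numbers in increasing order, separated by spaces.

1 2 3 10

From /ṣ/ at 3 leftward: 2 /m/ → [+RTR]; 1 /r/ → [+RTR]; word edge.
From /ṣ/ at 10 leftward: 9 /j/ blocks.
Targets with no active source: positions 6 8 12 13 stay [-emphatic].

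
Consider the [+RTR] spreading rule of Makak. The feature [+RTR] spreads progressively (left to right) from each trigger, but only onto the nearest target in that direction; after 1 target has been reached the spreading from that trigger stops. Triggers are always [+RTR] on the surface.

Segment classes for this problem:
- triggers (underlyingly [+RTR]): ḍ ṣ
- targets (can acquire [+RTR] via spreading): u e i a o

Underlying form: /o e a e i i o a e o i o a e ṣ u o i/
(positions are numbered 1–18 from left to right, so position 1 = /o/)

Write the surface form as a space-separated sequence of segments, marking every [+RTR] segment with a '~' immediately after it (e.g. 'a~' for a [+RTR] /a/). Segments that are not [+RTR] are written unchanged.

From /ṣ/ at 15 rightward: 16 /u/ → [+RTR]; bound reached.
Targets with no active source: positions 1 2 3 4 5 6 7 8 9 10 11 12 13 14 17 18 stay [-emphatic].
[+RTR] positions on the surface: 15 16.

o e a e i i o a e o i o a e ṣ~ u~ o i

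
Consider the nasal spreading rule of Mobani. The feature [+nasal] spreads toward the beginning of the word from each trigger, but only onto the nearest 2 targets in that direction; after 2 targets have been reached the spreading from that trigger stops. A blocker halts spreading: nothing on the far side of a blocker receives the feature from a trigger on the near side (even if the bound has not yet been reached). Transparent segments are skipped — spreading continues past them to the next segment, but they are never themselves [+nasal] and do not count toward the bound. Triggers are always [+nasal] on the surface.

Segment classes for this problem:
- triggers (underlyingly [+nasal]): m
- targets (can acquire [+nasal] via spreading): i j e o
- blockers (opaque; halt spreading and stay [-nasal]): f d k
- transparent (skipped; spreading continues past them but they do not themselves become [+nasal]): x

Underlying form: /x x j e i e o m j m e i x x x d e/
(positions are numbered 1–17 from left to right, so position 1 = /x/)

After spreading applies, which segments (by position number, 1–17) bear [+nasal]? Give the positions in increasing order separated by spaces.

6 7 8 9 10

From /m/ at 8 leftward: 7 /o/ → [+nasal]; 6 /e/ → [+nasal]; bound reached.
From /m/ at 10 leftward: 9 /j/ → [+nasal]; 8 /m/ is itself a trigger — this domain ends here.
Targets with no active source: positions 3 4 5 11 12 17 stay [-nasal].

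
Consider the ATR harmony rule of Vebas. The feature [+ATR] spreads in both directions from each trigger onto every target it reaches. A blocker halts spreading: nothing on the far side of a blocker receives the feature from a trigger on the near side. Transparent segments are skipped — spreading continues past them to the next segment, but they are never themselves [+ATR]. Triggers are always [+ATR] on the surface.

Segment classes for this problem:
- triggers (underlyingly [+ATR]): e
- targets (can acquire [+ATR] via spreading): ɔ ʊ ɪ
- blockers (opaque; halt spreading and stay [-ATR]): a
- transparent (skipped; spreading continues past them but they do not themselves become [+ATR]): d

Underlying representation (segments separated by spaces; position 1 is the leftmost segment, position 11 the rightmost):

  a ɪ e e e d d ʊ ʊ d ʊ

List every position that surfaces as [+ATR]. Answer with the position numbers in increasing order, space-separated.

2 3 4 5 8 9 11

From /e/ at 3 rightward: 4 /e/ is itself a trigger — this domain ends here.
From /e/ at 3 leftward: 2 /ɪ/ → [+ATR]; 1 /a/ blocks.
From /e/ at 4 rightward: 5 /e/ is itself a trigger — this domain ends here.
From /e/ at 4 leftward: 3 /e/ is itself a trigger — this domain ends here.
From /e/ at 5 rightward: 6 /d/ transparent; 7 /d/ transparent; 8 /ʊ/ → [+ATR]; 9 /ʊ/ → [+ATR]; 10 /d/ transparent; 11 /ʊ/ → [+ATR]; word edge.
From /e/ at 5 leftward: 4 /e/ is itself a trigger — this domain ends here.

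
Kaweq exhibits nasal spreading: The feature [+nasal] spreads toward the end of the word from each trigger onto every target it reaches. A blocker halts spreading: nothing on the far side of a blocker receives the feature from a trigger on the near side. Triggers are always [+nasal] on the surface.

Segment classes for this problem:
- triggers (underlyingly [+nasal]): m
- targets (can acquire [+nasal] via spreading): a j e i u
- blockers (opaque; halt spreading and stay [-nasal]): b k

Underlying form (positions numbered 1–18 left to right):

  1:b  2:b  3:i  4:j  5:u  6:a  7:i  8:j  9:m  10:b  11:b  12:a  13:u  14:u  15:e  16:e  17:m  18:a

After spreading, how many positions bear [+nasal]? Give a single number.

From /m/ at 9 rightward: 10 /b/ blocks.
From /m/ at 17 rightward: 18 /a/ → [+nasal]; word edge.
Targets with no active source: positions 3 4 5 6 7 8 12 13 14 15 16 stay [-nasal].
[+nasal] positions on the surface: 9 17 18.

3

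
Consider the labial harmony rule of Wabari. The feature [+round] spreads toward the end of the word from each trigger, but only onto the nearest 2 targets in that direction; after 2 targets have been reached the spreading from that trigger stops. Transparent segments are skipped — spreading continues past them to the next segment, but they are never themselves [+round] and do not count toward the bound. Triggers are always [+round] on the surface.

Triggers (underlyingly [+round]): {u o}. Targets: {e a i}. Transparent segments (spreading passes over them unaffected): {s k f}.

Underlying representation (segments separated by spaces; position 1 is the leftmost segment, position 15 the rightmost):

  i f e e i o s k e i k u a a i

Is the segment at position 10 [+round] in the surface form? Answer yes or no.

From /o/ at 6 rightward: 7 /s/ transparent; 8 /k/ transparent; 9 /e/ → [+round]; 10 /i/ → [+round]; bound reached.
From /u/ at 12 rightward: 13 /a/ → [+round]; 14 /a/ → [+round]; bound reached.
Targets with no active source: positions 1 3 4 5 15 stay [-round].
[+round] positions on the surface: 6 9 10 12 13 14.

yes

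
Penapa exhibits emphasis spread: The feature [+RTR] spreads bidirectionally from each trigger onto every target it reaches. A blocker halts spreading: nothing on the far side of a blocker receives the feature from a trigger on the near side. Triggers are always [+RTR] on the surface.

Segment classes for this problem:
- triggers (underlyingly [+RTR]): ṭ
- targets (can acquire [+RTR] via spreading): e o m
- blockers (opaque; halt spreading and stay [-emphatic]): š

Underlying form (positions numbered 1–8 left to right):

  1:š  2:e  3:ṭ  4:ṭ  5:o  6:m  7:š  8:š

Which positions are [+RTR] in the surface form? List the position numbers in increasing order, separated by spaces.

From /ṭ/ at 3 rightward: 4 /ṭ/ is itself a trigger — this domain ends here.
From /ṭ/ at 3 leftward: 2 /e/ → [+RTR]; 1 /š/ blocks.
From /ṭ/ at 4 rightward: 5 /o/ → [+RTR]; 6 /m/ → [+RTR]; 7 /š/ blocks.
From /ṭ/ at 4 leftward: 3 /ṭ/ is itself a trigger — this domain ends here.

2 3 4 5 6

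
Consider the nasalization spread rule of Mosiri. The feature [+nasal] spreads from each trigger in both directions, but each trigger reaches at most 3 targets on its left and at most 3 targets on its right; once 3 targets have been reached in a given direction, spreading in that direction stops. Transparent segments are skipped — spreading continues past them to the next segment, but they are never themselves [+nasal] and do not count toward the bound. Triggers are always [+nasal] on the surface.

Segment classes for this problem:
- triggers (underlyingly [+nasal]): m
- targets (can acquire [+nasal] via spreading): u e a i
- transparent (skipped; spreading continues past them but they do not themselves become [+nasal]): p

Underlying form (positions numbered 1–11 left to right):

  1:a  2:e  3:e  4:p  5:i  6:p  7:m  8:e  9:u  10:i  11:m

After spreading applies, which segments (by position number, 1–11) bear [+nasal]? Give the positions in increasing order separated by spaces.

From /m/ at 7 rightward: 8 /e/ → [+nasal]; 9 /u/ → [+nasal]; 10 /i/ → [+nasal]; bound reached.
From /m/ at 7 leftward: 6 /p/ transparent; 5 /i/ → [+nasal]; 4 /p/ transparent; 3 /e/ → [+nasal]; 2 /e/ → [+nasal]; bound reached.
From /m/ at 11 rightward: word edge.
From /m/ at 11 leftward: 10 /i/ → [+nasal]; 9 /u/ → [+nasal]; 8 /e/ → [+nasal]; bound reached.
Target with no active source: position 1 stays [-nasal].

2 3 5 7 8 9 10 11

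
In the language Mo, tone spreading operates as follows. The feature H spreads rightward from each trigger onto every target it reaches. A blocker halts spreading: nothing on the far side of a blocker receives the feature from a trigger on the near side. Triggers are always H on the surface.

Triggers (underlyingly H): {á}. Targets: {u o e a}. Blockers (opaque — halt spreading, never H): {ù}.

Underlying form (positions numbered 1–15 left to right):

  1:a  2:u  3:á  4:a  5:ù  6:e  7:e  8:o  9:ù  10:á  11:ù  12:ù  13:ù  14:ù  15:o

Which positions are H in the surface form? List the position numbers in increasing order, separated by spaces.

3 4 10

From /á/ at 3 rightward: 4 /a/ → H; 5 /ù/ blocks.
From /á/ at 10 rightward: 11 /ù/ blocks.
Targets with no active source: positions 1 2 6 7 8 15 stay [-high tone].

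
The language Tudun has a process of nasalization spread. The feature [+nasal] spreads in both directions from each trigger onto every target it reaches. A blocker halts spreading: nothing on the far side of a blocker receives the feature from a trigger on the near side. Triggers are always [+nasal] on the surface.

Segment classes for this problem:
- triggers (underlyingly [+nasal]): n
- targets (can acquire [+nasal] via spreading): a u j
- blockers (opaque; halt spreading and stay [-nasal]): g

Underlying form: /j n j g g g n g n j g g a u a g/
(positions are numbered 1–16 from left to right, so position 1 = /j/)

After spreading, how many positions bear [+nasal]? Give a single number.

6

From /n/ at 2 rightward: 3 /j/ → [+nasal]; 4 /g/ blocks.
From /n/ at 2 leftward: 1 /j/ → [+nasal]; word edge.
From /n/ at 7 rightward: 8 /g/ blocks.
From /n/ at 7 leftward: 6 /g/ blocks.
From /n/ at 9 rightward: 10 /j/ → [+nasal]; 11 /g/ blocks.
From /n/ at 9 leftward: 8 /g/ blocks.
Targets with no active source: positions 13 14 15 stay [-nasal].
[+nasal] positions on the surface: 1 2 3 7 9 10.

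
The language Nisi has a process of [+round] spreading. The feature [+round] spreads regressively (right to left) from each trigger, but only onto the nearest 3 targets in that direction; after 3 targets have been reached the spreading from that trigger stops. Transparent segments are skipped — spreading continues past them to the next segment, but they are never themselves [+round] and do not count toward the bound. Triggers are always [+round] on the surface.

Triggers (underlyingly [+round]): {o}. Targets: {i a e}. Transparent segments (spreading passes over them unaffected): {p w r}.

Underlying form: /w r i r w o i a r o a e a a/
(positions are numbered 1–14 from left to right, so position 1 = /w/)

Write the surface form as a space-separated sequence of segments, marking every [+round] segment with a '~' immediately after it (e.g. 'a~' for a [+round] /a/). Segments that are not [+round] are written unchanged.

From /o/ at 6 leftward: 5 /w/ transparent; 4 /r/ transparent; 3 /i/ → [+round]; 2 /r/ transparent; 1 /w/ transparent; word edge.
From /o/ at 10 leftward: 9 /r/ transparent; 8 /a/ → [+round]; 7 /i/ → [+round]; 6 /o/ is itself a trigger — this domain ends here.
Targets with no active source: positions 11 12 13 14 stay [-round].
[+round] positions on the surface: 3 6 7 8 10.

w r i~ r w o~ i~ a~ r o~ a e a a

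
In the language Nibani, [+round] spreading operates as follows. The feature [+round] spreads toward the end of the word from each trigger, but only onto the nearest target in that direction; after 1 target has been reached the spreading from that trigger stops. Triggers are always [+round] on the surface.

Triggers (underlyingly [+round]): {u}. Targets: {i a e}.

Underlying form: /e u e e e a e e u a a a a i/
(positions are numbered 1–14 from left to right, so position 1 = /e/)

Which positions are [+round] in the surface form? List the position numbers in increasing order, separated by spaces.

From /u/ at 2 rightward: 3 /e/ → [+round]; bound reached.
From /u/ at 9 rightward: 10 /a/ → [+round]; bound reached.
Targets with no active source: positions 1 4 5 6 7 8 11 12 13 14 stay [-round].

2 3 9 10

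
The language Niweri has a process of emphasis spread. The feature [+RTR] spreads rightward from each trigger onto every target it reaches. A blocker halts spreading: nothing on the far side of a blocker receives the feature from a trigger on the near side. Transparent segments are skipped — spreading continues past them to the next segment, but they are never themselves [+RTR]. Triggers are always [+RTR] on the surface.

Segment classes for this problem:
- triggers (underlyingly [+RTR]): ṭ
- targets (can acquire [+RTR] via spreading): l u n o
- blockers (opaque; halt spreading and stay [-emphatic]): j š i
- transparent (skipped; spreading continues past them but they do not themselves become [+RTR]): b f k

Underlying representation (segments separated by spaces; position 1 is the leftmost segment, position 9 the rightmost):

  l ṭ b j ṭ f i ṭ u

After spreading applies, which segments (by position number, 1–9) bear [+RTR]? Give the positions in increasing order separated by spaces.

2 5 8 9

From /ṭ/ at 2 rightward: 3 /b/ transparent; 4 /j/ blocks.
From /ṭ/ at 5 rightward: 6 /f/ transparent; 7 /i/ blocks.
From /ṭ/ at 8 rightward: 9 /u/ → [+RTR]; word edge.
Target with no active source: position 1 stays [-emphatic].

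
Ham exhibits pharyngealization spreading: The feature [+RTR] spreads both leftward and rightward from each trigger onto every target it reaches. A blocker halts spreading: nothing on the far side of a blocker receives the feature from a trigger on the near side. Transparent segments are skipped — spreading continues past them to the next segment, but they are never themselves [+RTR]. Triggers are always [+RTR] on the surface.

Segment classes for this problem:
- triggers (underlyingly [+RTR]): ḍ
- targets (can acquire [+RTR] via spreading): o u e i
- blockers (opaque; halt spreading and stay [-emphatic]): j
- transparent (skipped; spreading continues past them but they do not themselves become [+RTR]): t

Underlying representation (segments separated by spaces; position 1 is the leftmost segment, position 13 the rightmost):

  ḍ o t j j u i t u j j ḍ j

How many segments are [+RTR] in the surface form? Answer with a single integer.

3

From /ḍ/ at 1 rightward: 2 /o/ → [+RTR]; 3 /t/ transparent; 4 /j/ blocks.
From /ḍ/ at 1 leftward: word edge.
From /ḍ/ at 12 rightward: 13 /j/ blocks.
From /ḍ/ at 12 leftward: 11 /j/ blocks.
Targets with no active source: positions 6 7 9 stay [-emphatic].
[+RTR] positions on the surface: 1 2 12.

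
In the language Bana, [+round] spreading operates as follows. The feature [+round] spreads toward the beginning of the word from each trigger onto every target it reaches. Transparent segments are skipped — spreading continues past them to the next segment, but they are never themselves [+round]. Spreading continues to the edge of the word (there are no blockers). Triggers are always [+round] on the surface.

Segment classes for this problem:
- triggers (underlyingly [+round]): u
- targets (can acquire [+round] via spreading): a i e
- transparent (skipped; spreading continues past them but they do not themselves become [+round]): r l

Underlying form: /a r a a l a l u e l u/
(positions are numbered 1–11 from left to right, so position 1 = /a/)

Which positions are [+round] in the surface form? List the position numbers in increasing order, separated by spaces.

From /u/ at 8 leftward: 7 /l/ transparent; 6 /a/ → [+round]; 5 /l/ transparent; 4 /a/ → [+round]; 3 /a/ → [+round]; 2 /r/ transparent; 1 /a/ → [+round]; word edge.
From /u/ at 11 leftward: 10 /l/ transparent; 9 /e/ → [+round]; 8 /u/ is itself a trigger — this domain ends here.

1 3 4 6 8 9 11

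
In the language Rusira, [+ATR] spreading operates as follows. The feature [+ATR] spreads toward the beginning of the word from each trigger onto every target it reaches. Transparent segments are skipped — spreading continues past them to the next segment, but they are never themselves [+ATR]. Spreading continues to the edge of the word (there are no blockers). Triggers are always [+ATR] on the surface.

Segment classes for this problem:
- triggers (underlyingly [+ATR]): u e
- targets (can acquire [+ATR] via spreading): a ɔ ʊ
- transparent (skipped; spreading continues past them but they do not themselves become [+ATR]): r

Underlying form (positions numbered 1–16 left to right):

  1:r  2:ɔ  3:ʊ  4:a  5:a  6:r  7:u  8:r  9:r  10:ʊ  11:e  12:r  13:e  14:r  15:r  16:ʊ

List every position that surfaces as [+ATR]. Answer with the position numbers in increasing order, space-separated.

From /u/ at 7 leftward: 6 /r/ transparent; 5 /a/ → [+ATR]; 4 /a/ → [+ATR]; 3 /ʊ/ → [+ATR]; 2 /ɔ/ → [+ATR]; 1 /r/ transparent; word edge.
From /e/ at 11 leftward: 10 /ʊ/ → [+ATR]; 9 /r/ transparent; 8 /r/ transparent; 7 /u/ is itself a trigger — this domain ends here.
From /e/ at 13 leftward: 12 /r/ transparent; 11 /e/ is itself a trigger — this domain ends here.
Target with no active source: position 16 stays [-ATR].

2 3 4 5 7 10 11 13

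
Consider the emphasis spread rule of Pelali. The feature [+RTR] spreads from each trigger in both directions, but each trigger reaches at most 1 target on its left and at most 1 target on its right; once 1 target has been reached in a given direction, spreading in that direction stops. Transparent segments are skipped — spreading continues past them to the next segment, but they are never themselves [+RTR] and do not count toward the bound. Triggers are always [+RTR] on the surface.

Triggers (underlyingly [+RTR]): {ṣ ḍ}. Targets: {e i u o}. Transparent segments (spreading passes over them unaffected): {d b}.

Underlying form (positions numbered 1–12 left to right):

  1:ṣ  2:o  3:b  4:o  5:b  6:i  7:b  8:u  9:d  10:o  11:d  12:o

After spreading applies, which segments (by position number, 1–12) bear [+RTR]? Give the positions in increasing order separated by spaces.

From /ṣ/ at 1 rightward: 2 /o/ → [+RTR]; bound reached.
From /ṣ/ at 1 leftward: word edge.
Targets with no active source: positions 4 6 8 10 12 stay [-emphatic].

1 2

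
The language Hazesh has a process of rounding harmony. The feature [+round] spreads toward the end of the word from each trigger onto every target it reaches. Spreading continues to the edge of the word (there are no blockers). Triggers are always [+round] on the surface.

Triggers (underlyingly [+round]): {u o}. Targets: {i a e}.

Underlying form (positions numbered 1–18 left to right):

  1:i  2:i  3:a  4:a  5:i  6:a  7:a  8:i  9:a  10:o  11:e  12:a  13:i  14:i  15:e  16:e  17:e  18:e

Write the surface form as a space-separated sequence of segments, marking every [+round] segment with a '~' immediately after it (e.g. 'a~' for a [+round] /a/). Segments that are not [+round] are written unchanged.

From /o/ at 10 rightward: 11 /e/ → [+round]; 12 /a/ → [+round]; 13 /i/ → [+round]; 14 /i/ → [+round]; 15 /e/ → [+round]; 16 /e/ → [+round]; 17 /e/ → [+round]; 18 /e/ → [+round]; word edge.
Targets with no active source: positions 1 2 3 4 5 6 7 8 9 stay [-round].
[+round] positions on the surface: 10 11 12 13 14 15 16 17 18.

i i a a i a a i a o~ e~ a~ i~ i~ e~ e~ e~ e~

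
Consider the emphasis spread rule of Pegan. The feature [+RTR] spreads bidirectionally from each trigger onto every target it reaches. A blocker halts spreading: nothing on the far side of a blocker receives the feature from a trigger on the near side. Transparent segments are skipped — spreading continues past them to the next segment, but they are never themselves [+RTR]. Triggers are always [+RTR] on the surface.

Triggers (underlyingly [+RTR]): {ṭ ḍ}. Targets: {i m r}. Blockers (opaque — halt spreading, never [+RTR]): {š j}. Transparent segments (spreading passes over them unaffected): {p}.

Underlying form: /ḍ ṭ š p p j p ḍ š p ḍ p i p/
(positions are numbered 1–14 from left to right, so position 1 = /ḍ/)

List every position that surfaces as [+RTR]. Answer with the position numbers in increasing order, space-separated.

From /ḍ/ at 1 rightward: 2 /ṭ/ is itself a trigger — this domain ends here.
From /ḍ/ at 1 leftward: word edge.
From /ṭ/ at 2 rightward: 3 /š/ blocks.
From /ṭ/ at 2 leftward: 1 /ḍ/ is itself a trigger — this domain ends here.
From /ḍ/ at 8 rightward: 9 /š/ blocks.
From /ḍ/ at 8 leftward: 7 /p/ transparent; 6 /j/ blocks.
From /ḍ/ at 11 rightward: 12 /p/ transparent; 13 /i/ → [+RTR]; 14 /p/ transparent; word edge.
From /ḍ/ at 11 leftward: 10 /p/ transparent; 9 /š/ blocks.

1 2 8 11 13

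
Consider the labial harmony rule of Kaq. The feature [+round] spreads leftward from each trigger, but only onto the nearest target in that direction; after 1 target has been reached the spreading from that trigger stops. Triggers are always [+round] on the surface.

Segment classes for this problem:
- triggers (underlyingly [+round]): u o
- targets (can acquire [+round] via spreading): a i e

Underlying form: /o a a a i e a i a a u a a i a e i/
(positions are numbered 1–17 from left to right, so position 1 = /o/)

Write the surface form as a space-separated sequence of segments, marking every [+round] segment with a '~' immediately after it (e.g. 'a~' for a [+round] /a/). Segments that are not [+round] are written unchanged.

o~ a a a i e a i a a~ u~ a a i a e i

From /o/ at 1 leftward: word edge.
From /u/ at 11 leftward: 10 /a/ → [+round]; bound reached.
Targets with no active source: positions 2 3 4 5 6 7 8 9 12 13 14 15 16 17 stay [-round].
[+round] positions on the surface: 1 10 11.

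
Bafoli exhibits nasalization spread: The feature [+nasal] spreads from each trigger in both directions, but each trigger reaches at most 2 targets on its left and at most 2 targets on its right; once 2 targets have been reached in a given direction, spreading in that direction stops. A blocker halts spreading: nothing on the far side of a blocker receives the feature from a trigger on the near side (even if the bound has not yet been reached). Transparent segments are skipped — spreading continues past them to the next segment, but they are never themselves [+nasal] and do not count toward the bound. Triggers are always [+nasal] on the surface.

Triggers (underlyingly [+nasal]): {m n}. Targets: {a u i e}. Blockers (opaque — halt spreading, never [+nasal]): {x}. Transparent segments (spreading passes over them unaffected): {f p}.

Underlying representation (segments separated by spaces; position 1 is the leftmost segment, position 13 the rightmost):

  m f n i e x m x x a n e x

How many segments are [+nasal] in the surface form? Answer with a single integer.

8

From /m/ at 1 rightward: 2 /f/ transparent; 3 /n/ is itself a trigger — this domain ends here.
From /m/ at 1 leftward: word edge.
From /n/ at 3 rightward: 4 /i/ → [+nasal]; 5 /e/ → [+nasal]; bound reached.
From /n/ at 3 leftward: 2 /f/ transparent; 1 /m/ is itself a trigger — this domain ends here.
From /m/ at 7 rightward: 8 /x/ blocks.
From /m/ at 7 leftward: 6 /x/ blocks.
From /n/ at 11 rightward: 12 /e/ → [+nasal]; 13 /x/ blocks.
From /n/ at 11 leftward: 10 /a/ → [+nasal]; 9 /x/ blocks.
[+nasal] positions on the surface: 1 3 4 5 7 10 11 12.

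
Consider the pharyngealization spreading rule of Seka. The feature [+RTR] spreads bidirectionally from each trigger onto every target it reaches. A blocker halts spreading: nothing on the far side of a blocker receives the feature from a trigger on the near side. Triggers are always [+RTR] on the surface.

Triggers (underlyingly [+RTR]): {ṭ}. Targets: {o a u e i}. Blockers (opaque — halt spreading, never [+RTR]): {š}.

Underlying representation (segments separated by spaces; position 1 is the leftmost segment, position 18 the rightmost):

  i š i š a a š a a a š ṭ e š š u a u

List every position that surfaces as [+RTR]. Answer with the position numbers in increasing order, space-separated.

12 13

From /ṭ/ at 12 rightward: 13 /e/ → [+RTR]; 14 /š/ blocks.
From /ṭ/ at 12 leftward: 11 /š/ blocks.
Targets with no active source: positions 1 3 5 6 8 9 10 16 17 18 stay [-emphatic].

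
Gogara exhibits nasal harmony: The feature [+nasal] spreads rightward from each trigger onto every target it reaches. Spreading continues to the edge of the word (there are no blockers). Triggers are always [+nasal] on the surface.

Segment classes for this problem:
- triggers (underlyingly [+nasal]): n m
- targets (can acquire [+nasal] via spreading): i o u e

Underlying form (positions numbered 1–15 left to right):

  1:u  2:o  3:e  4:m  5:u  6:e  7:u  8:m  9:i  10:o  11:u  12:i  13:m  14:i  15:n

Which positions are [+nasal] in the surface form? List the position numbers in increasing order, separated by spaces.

From /m/ at 4 rightward: 5 /u/ → [+nasal]; 6 /e/ → [+nasal]; 7 /u/ → [+nasal]; 8 /m/ is itself a trigger — this domain ends here.
From /m/ at 8 rightward: 9 /i/ → [+nasal]; 10 /o/ → [+nasal]; 11 /u/ → [+nasal]; 12 /i/ → [+nasal]; 13 /m/ is itself a trigger — this domain ends here.
From /m/ at 13 rightward: 14 /i/ → [+nasal]; 15 /n/ is itself a trigger — this domain ends here.
From /n/ at 15 rightward: word edge.
Targets with no active source: positions 1 2 3 stay [-nasal].

4 5 6 7 8 9 10 11 12 13 14 15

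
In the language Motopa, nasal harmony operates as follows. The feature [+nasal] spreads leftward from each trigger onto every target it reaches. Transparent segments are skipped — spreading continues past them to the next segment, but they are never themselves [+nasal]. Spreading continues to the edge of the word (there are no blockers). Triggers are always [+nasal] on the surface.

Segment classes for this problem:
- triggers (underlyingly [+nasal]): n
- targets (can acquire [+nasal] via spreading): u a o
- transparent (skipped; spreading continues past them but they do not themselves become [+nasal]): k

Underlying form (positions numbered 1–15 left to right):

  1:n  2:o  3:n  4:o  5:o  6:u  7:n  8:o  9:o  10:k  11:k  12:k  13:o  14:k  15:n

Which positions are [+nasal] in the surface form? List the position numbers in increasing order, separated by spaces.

From /n/ at 1 leftward: word edge.
From /n/ at 3 leftward: 2 /o/ → [+nasal]; 1 /n/ is itself a trigger — this domain ends here.
From /n/ at 7 leftward: 6 /u/ → [+nasal]; 5 /o/ → [+nasal]; 4 /o/ → [+nasal]; 3 /n/ is itself a trigger — this domain ends here.
From /n/ at 15 leftward: 14 /k/ transparent; 13 /o/ → [+nasal]; 12 /k/ transparent; 11 /k/ transparent; 10 /k/ transparent; 9 /o/ → [+nasal]; 8 /o/ → [+nasal]; 7 /n/ is itself a trigger — this domain ends here.

1 2 3 4 5 6 7 8 9 13 15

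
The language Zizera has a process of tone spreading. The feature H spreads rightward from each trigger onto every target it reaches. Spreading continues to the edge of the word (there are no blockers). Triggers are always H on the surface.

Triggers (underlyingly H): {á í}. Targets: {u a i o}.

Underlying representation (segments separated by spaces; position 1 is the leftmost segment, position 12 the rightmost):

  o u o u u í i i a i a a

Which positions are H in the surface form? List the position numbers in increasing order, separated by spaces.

6 7 8 9 10 11 12

From /í/ at 6 rightward: 7 /i/ → H; 8 /i/ → H; 9 /a/ → H; 10 /i/ → H; 11 /a/ → H; 12 /a/ → H; word edge.
Targets with no active source: positions 1 2 3 4 5 stay [-high tone].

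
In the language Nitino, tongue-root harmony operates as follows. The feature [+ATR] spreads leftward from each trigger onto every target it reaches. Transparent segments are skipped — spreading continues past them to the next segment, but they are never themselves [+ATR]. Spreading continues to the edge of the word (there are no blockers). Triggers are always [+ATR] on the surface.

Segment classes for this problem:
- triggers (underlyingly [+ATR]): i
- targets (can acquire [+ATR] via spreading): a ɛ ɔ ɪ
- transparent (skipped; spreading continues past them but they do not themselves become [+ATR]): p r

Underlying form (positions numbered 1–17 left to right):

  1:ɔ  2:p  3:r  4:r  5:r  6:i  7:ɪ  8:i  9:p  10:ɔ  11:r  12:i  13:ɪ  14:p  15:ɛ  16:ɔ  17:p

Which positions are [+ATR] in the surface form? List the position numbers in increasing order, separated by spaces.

From /i/ at 6 leftward: 5 /r/ transparent; 4 /r/ transparent; 3 /r/ transparent; 2 /p/ transparent; 1 /ɔ/ → [+ATR]; word edge.
From /i/ at 8 leftward: 7 /ɪ/ → [+ATR]; 6 /i/ is itself a trigger — this domain ends here.
From /i/ at 12 leftward: 11 /r/ transparent; 10 /ɔ/ → [+ATR]; 9 /p/ transparent; 8 /i/ is itself a trigger — this domain ends here.
Targets with no active source: positions 13 15 16 stay [-ATR].

1 6 7 8 10 12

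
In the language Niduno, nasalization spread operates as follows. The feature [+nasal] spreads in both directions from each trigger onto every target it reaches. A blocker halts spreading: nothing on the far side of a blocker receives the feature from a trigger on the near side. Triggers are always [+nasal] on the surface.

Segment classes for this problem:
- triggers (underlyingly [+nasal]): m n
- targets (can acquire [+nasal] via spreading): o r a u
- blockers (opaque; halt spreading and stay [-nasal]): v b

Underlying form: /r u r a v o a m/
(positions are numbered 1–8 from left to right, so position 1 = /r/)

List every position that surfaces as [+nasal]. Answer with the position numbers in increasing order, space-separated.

6 7 8

From /m/ at 8 rightward: word edge.
From /m/ at 8 leftward: 7 /a/ → [+nasal]; 6 /o/ → [+nasal]; 5 /v/ blocks.
Targets with no active source: positions 1 2 3 4 stay [-nasal].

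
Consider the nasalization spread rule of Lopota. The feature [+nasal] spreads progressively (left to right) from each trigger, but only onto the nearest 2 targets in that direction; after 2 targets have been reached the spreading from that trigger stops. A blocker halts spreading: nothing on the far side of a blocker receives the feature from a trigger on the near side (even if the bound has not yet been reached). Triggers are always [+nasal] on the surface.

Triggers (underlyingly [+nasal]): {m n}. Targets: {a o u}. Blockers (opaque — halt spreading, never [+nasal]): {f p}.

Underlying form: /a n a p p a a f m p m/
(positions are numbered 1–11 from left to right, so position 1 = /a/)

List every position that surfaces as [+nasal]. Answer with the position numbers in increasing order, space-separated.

2 3 9 11

From /n/ at 2 rightward: 3 /a/ → [+nasal]; 4 /p/ blocks.
From /m/ at 9 rightward: 10 /p/ blocks.
From /m/ at 11 rightward: word edge.
Targets with no active source: positions 1 6 7 stay [-nasal].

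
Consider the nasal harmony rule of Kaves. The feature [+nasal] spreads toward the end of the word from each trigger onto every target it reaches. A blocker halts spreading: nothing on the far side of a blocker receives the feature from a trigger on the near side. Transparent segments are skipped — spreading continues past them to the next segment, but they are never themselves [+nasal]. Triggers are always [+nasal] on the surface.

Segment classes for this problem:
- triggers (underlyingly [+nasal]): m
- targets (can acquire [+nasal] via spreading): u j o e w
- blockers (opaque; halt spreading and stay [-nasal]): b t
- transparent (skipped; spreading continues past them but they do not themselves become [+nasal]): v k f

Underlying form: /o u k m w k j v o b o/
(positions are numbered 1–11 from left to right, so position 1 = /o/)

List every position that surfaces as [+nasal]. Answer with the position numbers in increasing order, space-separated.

From /m/ at 4 rightward: 5 /w/ → [+nasal]; 6 /k/ transparent; 7 /j/ → [+nasal]; 8 /v/ transparent; 9 /o/ → [+nasal]; 10 /b/ blocks.
Targets with no active source: positions 1 2 11 stay [-nasal].

4 5 7 9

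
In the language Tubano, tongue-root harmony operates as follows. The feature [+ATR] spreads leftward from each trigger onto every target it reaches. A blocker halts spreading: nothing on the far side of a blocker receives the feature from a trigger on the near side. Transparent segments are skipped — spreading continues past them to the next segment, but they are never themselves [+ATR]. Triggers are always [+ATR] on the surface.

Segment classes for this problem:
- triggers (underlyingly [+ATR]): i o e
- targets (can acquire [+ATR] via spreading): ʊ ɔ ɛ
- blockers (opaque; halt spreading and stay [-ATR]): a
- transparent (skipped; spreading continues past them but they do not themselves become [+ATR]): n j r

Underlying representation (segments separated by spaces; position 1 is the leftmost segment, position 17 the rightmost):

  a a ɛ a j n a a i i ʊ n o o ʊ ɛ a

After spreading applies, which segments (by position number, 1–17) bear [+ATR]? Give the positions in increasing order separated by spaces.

9 10 11 13 14

From /i/ at 9 leftward: 8 /a/ blocks.
From /i/ at 10 leftward: 9 /i/ is itself a trigger — this domain ends here.
From /o/ at 13 leftward: 12 /n/ transparent; 11 /ʊ/ → [+ATR]; 10 /i/ is itself a trigger — this domain ends here.
From /o/ at 14 leftward: 13 /o/ is itself a trigger — this domain ends here.
Targets with no active source: positions 3 15 16 stay [-ATR].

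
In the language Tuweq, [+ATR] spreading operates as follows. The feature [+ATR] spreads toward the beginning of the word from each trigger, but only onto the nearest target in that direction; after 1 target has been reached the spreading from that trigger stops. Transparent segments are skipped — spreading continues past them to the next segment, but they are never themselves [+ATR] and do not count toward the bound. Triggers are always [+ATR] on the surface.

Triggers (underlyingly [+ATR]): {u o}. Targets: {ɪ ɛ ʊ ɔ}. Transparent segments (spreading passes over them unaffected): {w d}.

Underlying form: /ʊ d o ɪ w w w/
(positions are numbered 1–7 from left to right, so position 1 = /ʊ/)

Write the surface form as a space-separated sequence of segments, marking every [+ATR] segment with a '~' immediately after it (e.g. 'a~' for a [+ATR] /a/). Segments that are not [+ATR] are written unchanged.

From /o/ at 3 leftward: 2 /d/ transparent; 1 /ʊ/ → [+ATR]; bound reached.
Target with no active source: position 4 stays [-ATR].
[+ATR] positions on the surface: 1 3.

ʊ~ d o~ ɪ w w w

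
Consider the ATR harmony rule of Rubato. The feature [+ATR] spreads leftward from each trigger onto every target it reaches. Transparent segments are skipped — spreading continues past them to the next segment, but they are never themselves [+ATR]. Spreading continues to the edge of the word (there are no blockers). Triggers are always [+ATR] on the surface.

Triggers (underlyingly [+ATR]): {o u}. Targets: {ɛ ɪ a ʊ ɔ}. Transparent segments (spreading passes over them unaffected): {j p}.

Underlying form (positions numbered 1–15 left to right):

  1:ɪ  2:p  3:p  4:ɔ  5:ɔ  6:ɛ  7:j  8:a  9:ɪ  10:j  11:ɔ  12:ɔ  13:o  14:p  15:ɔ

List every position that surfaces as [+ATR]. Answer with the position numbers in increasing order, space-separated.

1 4 5 6 8 9 11 12 13

From /o/ at 13 leftward: 12 /ɔ/ → [+ATR]; 11 /ɔ/ → [+ATR]; 10 /j/ transparent; 9 /ɪ/ → [+ATR]; 8 /a/ → [+ATR]; 7 /j/ transparent; 6 /ɛ/ → [+ATR]; 5 /ɔ/ → [+ATR]; 4 /ɔ/ → [+ATR]; 3 /p/ transparent; 2 /p/ transparent; 1 /ɪ/ → [+ATR]; word edge.
Target with no active source: position 15 stays [-ATR].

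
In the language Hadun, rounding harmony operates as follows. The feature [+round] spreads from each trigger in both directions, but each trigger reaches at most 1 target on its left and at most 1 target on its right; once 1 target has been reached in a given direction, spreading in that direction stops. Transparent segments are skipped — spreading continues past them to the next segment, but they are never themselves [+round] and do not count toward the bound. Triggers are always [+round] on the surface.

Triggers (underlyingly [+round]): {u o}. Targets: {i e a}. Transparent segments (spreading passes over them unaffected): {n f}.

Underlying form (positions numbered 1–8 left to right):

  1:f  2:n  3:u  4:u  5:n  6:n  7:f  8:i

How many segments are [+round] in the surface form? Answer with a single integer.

From /u/ at 3 rightward: 4 /u/ is itself a trigger — this domain ends here.
From /u/ at 3 leftward: 2 /n/ transparent; 1 /f/ transparent; word edge.
From /u/ at 4 rightward: 5 /n/ transparent; 6 /n/ transparent; 7 /f/ transparent; 8 /i/ → [+round]; bound reached.
From /u/ at 4 leftward: 3 /u/ is itself a trigger — this domain ends here.
[+round] positions on the surface: 3 4 8.

3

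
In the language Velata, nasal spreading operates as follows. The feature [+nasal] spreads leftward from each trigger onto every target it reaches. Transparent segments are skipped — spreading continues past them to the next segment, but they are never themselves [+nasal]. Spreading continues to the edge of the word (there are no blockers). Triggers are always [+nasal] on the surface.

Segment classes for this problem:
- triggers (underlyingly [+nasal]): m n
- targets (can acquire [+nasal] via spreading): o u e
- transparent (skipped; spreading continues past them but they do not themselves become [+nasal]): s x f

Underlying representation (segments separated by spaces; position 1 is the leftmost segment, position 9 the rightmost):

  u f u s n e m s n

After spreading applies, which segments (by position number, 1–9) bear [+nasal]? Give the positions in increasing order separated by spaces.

From /n/ at 5 leftward: 4 /s/ transparent; 3 /u/ → [+nasal]; 2 /f/ transparent; 1 /u/ → [+nasal]; word edge.
From /m/ at 7 leftward: 6 /e/ → [+nasal]; 5 /n/ is itself a trigger — this domain ends here.
From /n/ at 9 leftward: 8 /s/ transparent; 7 /m/ is itself a trigger — this domain ends here.

1 3 5 6 7 9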